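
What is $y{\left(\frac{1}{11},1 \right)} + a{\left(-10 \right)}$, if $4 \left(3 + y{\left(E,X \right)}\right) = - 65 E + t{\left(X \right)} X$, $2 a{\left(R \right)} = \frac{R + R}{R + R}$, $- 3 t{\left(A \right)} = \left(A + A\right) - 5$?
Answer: $- \frac{41}{11} \approx -3.7273$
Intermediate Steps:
$t{\left(A \right)} = \frac{5}{3} - \frac{2 A}{3}$ ($t{\left(A \right)} = - \frac{\left(A + A\right) - 5}{3} = - \frac{2 A - 5}{3} = - \frac{-5 + 2 A}{3} = \frac{5}{3} - \frac{2 A}{3}$)
$a{\left(R \right)} = \frac{1}{2}$ ($a{\left(R \right)} = \frac{\left(R + R\right) \frac{1}{R + R}}{2} = \frac{2 R \frac{1}{2 R}}{2} = \frac{1}{2} \cdot 1 = \frac{1}{2}$)
$y{\left(E,X \right)} = -3 - \frac{65 E}{4} + \frac{X \left(\frac{5}{3} - \frac{2 X}{3}\right)}{4}$ ($y{\left(E,X \right)} = -3 + \frac{- 65 E + \left(\frac{5}{3} - \frac{2 X}{3}\right) X}{4} = -3 + \frac{- 65 E + X \left(\frac{5}{3} - \frac{2 X}{3}\right)}{4} = -3 - \left(\frac{65 E}{4} - \frac{X \left(\frac{5}{3} - \frac{2 X}{3}\right)}{4}\right) = -3 - \frac{65 E}{4} + \frac{X \left(\frac{5}{3} - \frac{2 X}{3}\right)}{4}$)
$y{\left(\frac{1}{11},1 \right)} + a{\left(-10 \right)} = \left(-3 - \frac{65}{4 \cdot 11} - \frac{-5 + 2 \cdot 1}{12}\right) + \frac{1}{2} = \left(-3 - \frac{65}{44} - \frac{-5 + 2}{12}\right) + \frac{1}{2} = \left(-3 - \frac{65}{44} - \frac{1}{12} \left(-3\right)\right) + \frac{1}{2} = \left(-3 - \frac{65}{44} + \frac{1}{4}\right) + \frac{1}{2} = - \frac{93}{22} + \frac{1}{2} = - \frac{41}{11}$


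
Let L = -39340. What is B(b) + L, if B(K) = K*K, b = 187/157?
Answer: -969656691/24649 ≈ -39339.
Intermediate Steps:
b = 187/157 (b = 187*(1/157) = 187/157 ≈ 1.1911)
B(K) = K²
B(b) + L = (187/157)² - 39340 = 34969/24649 - 39340 = -969656691/24649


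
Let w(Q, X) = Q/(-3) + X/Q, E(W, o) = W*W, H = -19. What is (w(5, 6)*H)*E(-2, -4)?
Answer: 532/15 ≈ 35.467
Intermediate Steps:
E(W, o) = W²
w(Q, X) = -Q/3 + X/Q (w(Q, X) = Q*(-⅓) + X/Q = -Q/3 + X/Q)
(w(5, 6)*H)*E(-2, -4) = ((-⅓*5 + 6/5)*(-19))*(-2)² = ((-5/3 + 6*(⅕))*(-19))*4 = ((-5/3 + 6/5)*(-19))*4 = -7/15*(-19)*4 = (133/15)*4 = 532/15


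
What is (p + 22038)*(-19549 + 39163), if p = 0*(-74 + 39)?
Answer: 432253332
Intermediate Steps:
p = 0 (p = 0*(-35) = 0)
(p + 22038)*(-19549 + 39163) = (0 + 22038)*(-19549 + 39163) = 22038*19614 = 432253332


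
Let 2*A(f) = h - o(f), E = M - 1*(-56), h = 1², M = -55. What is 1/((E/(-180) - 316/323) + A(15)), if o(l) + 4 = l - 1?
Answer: -58140/318833 ≈ -0.18235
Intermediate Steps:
o(l) = -5 + l (o(l) = -4 + (l - 1) = -4 + (-1 + l) = -5 + l)
h = 1
E = 1 (E = -55 - 1*(-56) = -55 + 56 = 1)
A(f) = 3 - f/2 (A(f) = (1 - (-5 + f))/2 = (1 + (5 - f))/2 = (6 - f)/2 = 3 - f/2)
1/((E/(-180) - 316/323) + A(15)) = 1/((1/(-180) - 316/323) + (3 - ½*15)) = 1/((1*(-1/180) - 316*1/323) + (3 - 15/2)) = 1/((-1/180 - 316/323) - 9/2) = 1/(-57203/58140 - 9/2) = 1/(-318833/58140) = -58140/318833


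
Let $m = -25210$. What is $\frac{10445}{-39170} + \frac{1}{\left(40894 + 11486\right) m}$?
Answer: $- \frac{1379262045017}{5172397716600} \approx -0.26666$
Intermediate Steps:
$\frac{10445}{-39170} + \frac{1}{\left(40894 + 11486\right) m} = \frac{10445}{-39170} + \frac{1}{\left(40894 + 11486\right) \left(-25210\right)} = 10445 \left(- \frac{1}{39170}\right) + \frac{1}{52380} \left(- \frac{1}{25210}\right) = - \frac{2089}{7834} + \frac{1}{52380} \left(- \frac{1}{25210}\right) = - \frac{2089}{7834} - \frac{1}{1320499800} = - \frac{1379262045017}{5172397716600}$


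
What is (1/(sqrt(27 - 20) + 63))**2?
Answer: (63 + sqrt(7))**(-2) ≈ 0.00023205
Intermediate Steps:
(1/(sqrt(27 - 20) + 63))**2 = (1/(sqrt(7) + 63))**2 = (1/(63 + sqrt(7)))**2 = (63 + sqrt(7))**(-2)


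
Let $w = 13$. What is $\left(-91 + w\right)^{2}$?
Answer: $6084$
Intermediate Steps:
$\left(-91 + w\right)^{2} = \left(-91 + 13\right)^{2} = \left(-78\right)^{2} = 6084$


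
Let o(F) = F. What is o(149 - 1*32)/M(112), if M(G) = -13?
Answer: -9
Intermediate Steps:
o(149 - 1*32)/M(112) = (149 - 1*32)/(-13) = (149 - 32)*(-1/13) = 117*(-1/13) = -9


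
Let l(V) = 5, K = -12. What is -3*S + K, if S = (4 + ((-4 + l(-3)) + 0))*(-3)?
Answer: 33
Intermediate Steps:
S = -15 (S = (4 + ((-4 + 5) + 0))*(-3) = (4 + (1 + 0))*(-3) = (4 + 1)*(-3) = 5*(-3) = -15)
-3*S + K = -3*(-15) - 12 = 45 - 12 = 33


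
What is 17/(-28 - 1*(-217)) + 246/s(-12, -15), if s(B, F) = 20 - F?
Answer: 961/135 ≈ 7.1185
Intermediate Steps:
17/(-28 - 1*(-217)) + 246/s(-12, -15) = 17/(-28 - 1*(-217)) + 246/(20 - 1*(-15)) = 17/(-28 + 217) + 246/(20 + 15) = 17/189 + 246/35 = 961/135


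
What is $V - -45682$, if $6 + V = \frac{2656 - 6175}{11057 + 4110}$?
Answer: $\frac{692764373}{15167} \approx 45676.0$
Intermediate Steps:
$V = - \frac{94521}{15167}$ ($V = -6 + \frac{2656 - 6175}{11057 + 4110} = -6 - \frac{3519}{15167} = - \frac{94521}{15167} \approx -6.232$)
$V - -45682 = - \frac{94521}{15167} - -45682 = - \frac{94521}{15167} + 45682 = \frac{692764373}{15167}$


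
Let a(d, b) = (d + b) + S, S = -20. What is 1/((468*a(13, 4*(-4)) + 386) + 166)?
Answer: -1/10212 ≈ -9.7924e-5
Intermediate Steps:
a(d, b) = -20 + b + d (a(d, b) = (d + b) - 20 = (b + d) - 20 = -20 + b + d)
1/((468*a(13, 4*(-4)) + 386) + 166) = 1/((468*(-20 + 4*(-4) + 13) + 386) + 166) = 1/((468*(-20 - 16 + 13) + 386) + 166) = 1/((468*(-23) + 386) + 166) = 1/((-10764 + 386) + 166) = 1/(-10378 + 166) = 1/(-10212) = -1/10212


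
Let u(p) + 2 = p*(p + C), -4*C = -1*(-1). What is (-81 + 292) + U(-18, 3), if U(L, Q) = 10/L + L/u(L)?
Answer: 1236458/5877 ≈ 210.39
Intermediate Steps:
C = -¼ (C = -(-1)*(-1)/4 = -¼*1 = -¼ ≈ -0.25000)
u(p) = -2 + p*(-¼ + p) (u(p) = -2 + p*(p - ¼) = -2 + p*(-¼ + p))
U(L, Q) = 10/L + L/(-2 + L² - L/4)
(-81 + 292) + U(-18, 3) = (-81 + 292) + 2*(40 - 22*(-18)² + 5*(-18))/(-18*(8 - 18 - 4*(-18)²)) = 211 + 2*(-1/18)*(40 - 22*324 - 90)/(8 - 18 - 4*324) = 211 + 2*(-1/18)*(40 - 7128 - 90)/(8 - 18 - 1296) = 211 + 2*(-1/18)*(-7178)/(-1306) = 211 + 2*(-1/18)*(-1/1306)*(-7178) = 211 - 3589/5877 = 1236458/5877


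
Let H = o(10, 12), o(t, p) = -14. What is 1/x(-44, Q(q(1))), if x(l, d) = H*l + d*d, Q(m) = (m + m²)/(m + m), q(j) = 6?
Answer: 4/2513 ≈ 0.0015917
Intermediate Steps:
H = -14
Q(m) = (m + m²)/(2*m) (Q(m) = (m + m²)/((2*m)) = (m + m²)*(1/(2*m)) = (m + m²)/(2*m))
x(l, d) = d² - 14*l (x(l, d) = -14*l + d*d = -14*l + d² = d² - 14*l)
1/x(-44, Q(q(1))) = 1/((½ + (½)*6)² - 14*(-44)) = 1/((½ + 3)² + 616) = 1/((7/2)² + 616) = 1/(49/4 + 616) = 1/(2513/4) = 4/2513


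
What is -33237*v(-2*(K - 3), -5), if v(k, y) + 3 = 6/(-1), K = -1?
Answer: 299133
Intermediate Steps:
v(k, y) = -9 (v(k, y) = -3 + 6/(-1) = -3 + 6*(-1) = -3 - 6 = -9)
-33237*v(-2*(K - 3), -5) = -33237*(-9) = 299133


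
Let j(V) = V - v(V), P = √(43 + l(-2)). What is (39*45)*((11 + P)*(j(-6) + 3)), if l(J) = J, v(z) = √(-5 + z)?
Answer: 1755*(-3 - I*√11)*(11 + √41) ≈ -91628.0 - 1.013e+5*I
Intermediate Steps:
P = √41 (P = √(43 - 2) = √41 ≈ 6.4031)
j(V) = V - √(-5 + V)
(39*45)*((11 + P)*(j(-6) + 3)) = (39*45)*((11 + √41)*((-6 - √(-5 - 6)) + 3)) = 1755*((11 + √41)*((-6 - √(-11)) + 3)) = 1755*((11 + √41)*((-6 - I*√11) + 3)) = 1755*((11 + √41)*(-3 - I*√11)) = 1755*((-3 - I*√11)*(11 + √41)) = 1755*(-3 - I*√11)*(11 + √41)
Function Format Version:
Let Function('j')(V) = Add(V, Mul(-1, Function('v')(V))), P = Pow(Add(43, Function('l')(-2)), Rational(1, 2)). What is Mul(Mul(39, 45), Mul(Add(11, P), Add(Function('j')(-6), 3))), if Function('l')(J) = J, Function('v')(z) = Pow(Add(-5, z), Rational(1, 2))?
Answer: Mul(1755, Add(-3, Mul(-1, I, Pow(11, Rational(1, 2)))), Add(11, Pow(41, Rational(1, 2)))) ≈ Add(-91628., Mul(-1.0130e+5, I))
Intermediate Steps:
P = Pow(41, Rational(1, 2)) (P = Pow(Add(43, -2), Rational(1, 2)) = Pow(41, Rational(1, 2)) ≈ 6.4031)
Function('j')(V) = Add(V, Mul(-1, Pow(Add(-5, V), Rational(1, 2))))
Mul(Mul(39, 45), Mul(Add(11, P), Add(Function('j')(-6), 3))) = Mul(Mul(39, 45), Mul(Add(11, Pow(41, Rational(1, 2))), Add(Add(-6, Mul(-1, Pow(Add(-5, -6), Rational(1, 2)))), 3))) = Mul(1755, Mul(Add(11, Pow(41, Rational(1, 2))), Add(Add(-6, Mul(-1, Pow(-11, Rational(1, 2)))), 3))) = Mul(1755, Mul(Add(11, Pow(41, Rational(1, 2))), Add(Add(-6, Mul(-1, Mul(I, Pow(11, Rational(1, 2))))), 3))) = Mul(1755, Mul(Add(11, Pow(41, Rational(1, 2))), Add(Add(-6, Mul(-1, I, Pow(11, Rational(1, 2)))), 3))) = Mul(1755, Mul(Add(11, Pow(41, Rational(1, 2))), Add(-3, Mul(-1, I, Pow(11, Rational(1, 2)))))) = Mul(1755, Mul(Add(-3, Mul(-1, I, Pow(11, Rational(1, 2)))), Add(11, Pow(41, Rational(1, 2))))) = Mul(1755, Add(-3, Mul(-1, I, Pow(11, Rational(1, 2)))), Add(11, Pow(41, Rational(1, 2))))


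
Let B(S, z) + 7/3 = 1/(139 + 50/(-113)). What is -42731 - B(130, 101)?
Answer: -223000949/5219 ≈ -42729.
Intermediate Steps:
B(S, z) = -12140/5219 (B(S, z) = -7/3 + 1/(139 + 50/(-113)) = -7/3 + 1/(139 + 50*(-1/113)) = -7/3 + 1/(139 - 50/113) = -7/3 + 1/(15657/113) = -7/3 + 113/15657 = -12140/5219)
-42731 - B(130, 101) = -42731 - 1*(-12140/5219) = -42731 + 12140/5219 = -223000949/5219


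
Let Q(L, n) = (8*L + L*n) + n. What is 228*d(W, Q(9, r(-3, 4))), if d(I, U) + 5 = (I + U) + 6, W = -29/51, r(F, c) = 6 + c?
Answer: 668344/17 ≈ 39314.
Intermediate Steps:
Q(L, n) = n + 8*L + L*n
W = -29/51 (W = -29*1/51 = -29/51 ≈ -0.56863)
d(I, U) = 1 + I + U (d(I, U) = -5 + ((I + U) + 6) = -5 + (6 + I + U) = 1 + I + U)
228*d(W, Q(9, r(-3, 4))) = 228*(1 - 29/51 + ((6 + 4) + 8*9 + 9*(6 + 4))) = 228*(1 - 29/51 + (10 + 72 + 9*10)) = 228*(1 - 29/51 + (10 + 72 + 90)) = 228*(1 - 29/51 + 172) = 228*(8794/51) = 668344/17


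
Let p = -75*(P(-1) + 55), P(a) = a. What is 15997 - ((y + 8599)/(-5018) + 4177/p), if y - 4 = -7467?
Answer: 162565496143/10161450 ≈ 15998.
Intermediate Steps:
y = -7463 (y = 4 - 7467 = -7463)
p = -4050 (p = -75*(-1 + 55) = -75*54 = -4050)
15997 - ((y + 8599)/(-5018) + 4177/p) = 15997 - ((-7463 + 8599)/(-5018) + 4177/(-4050)) = 15997 - (1136*(-1/5018) + 4177*(-1/4050)) = 15997 - (-568/2509 - 4177/4050) = 15997 - 1*(-12780493/10161450) = 15997 + 12780493/10161450 = 162565496143/10161450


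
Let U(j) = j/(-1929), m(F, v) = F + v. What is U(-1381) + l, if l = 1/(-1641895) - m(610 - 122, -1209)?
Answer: 2285829798121/3167215455 ≈ 721.72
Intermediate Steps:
U(j) = -j/1929 (U(j) = j*(-1/1929) = -j/1929)
l = 1183806294/1641895 (l = 1/(-1641895) - ((610 - 122) - 1209) = -1/1641895 - (488 - 1209) = -1/1641895 - 1*(-721) = -1/1641895 + 721 = 1183806294/1641895 ≈ 721.00)
U(-1381) + l = -1/1929*(-1381) + 1183806294/1641895 = 1381/1929 + 1183806294/1641895 = 2285829798121/3167215455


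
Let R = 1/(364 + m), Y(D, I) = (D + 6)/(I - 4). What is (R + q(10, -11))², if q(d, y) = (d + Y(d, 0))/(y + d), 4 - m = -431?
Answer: 22972849/638401 ≈ 35.985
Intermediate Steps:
m = 435 (m = 4 - 1*(-431) = 4 + 431 = 435)
Y(D, I) = (6 + D)/(-4 + I)
R = 1/799 (R = 1/(364 + 435) = 1/799 ≈ 0.0012516)
q(d, y) = (-3/2 + 3*d/4)/(d + y) (q(d, y) = (d + (6 + d)/(-4 + 0))/(y + d) = (d + (6 + d)/(-4))/(d + y) = (d - (6 + d)/4)/(d + y) = (d + (-3/2 - d/4))/(d + y) = (-3/2 + 3*d/4)/(d + y))
(R + q(10, -11))² = (1/799 + 3*(-2 + 10)/(4*(10 - 11)))² = (1/799 + (¾)*8/(-1))² = (1/799 + (¾)*(-1)*8)² = (1/799 - 6)² = (-4793/799)² = 22972849/638401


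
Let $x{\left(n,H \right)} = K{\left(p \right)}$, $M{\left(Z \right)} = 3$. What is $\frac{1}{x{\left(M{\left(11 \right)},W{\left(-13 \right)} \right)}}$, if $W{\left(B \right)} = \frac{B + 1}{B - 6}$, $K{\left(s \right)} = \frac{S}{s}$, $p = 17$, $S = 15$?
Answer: $\frac{17}{15} \approx 1.1333$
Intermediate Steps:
$K{\left(s \right)} = \frac{15}{s}$
$W{\left(B \right)} = \frac{1 + B}{-6 + B}$
$x{\left(n,H \right)} = \frac{15}{17}$
$\frac{1}{x{\left(M{\left(11 \right)},W{\left(-13 \right)} \right)}} = \frac{1}{\frac{15}{17}} = \frac{17}{15}$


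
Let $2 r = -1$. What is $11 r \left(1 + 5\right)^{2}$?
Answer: $-198$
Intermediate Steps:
$r = - \frac{1}{2}$ ($r = \frac{1}{2} \left(-1\right) = - \frac{1}{2} \approx -0.5$)
$11 r \left(1 + 5\right)^{2} = 11 \left(- \frac{1}{2}\right) \left(1 + 5\right)^{2} = - \frac{11 \cdot 6^{2}}{2} = \left(- \frac{11}{2}\right) 36 = -198$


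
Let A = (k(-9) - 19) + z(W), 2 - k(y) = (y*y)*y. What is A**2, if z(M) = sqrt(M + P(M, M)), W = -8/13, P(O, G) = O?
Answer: 6590256/13 + 5696*I*sqrt(13)/13 ≈ 5.0694e+5 + 1579.8*I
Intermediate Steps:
k(y) = 2 - y**3 (k(y) = 2 - y*y*y = 2 - y**2*y = 2 - y**3)
W = -8/13 (W = -8*1/13 = -8/13 ≈ -0.61539)
z(M) = sqrt(2)*sqrt(M) (z(M) = sqrt(M + M) = sqrt(2*M) = sqrt(2)*sqrt(M))
A = 712 + 4*I*sqrt(13)/13 (A = ((2 - 1*(-9)**3) - 19) + sqrt(2)*sqrt(-8/13) = ((2 - 1*(-729)) - 19) + sqrt(2)*(2*I*sqrt(26)/13) = ((2 + 729) - 19) + 4*I*sqrt(13)/13 = (731 - 19) + 4*I*sqrt(13)/13 = 712 + 4*I*sqrt(13)/13 ≈ 712.0 + 1.1094*I)
A**2 = (712 + 4*I*sqrt(13)/13)**2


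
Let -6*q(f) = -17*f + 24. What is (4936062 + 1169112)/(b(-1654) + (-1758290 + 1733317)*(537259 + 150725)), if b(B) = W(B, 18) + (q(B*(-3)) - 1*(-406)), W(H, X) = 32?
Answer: -2035058/5727003313 ≈ -0.00035534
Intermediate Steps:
q(f) = -4 + 17*f/6 (q(f) = -(-17*f + 24)/6 = -(24 - 17*f)/6 = -4 + 17*f/6)
b(B) = 434 - 17*B/2 (b(B) = 32 + ((-4 + 17*(B*(-3))/6) - 1*(-406)) = 32 + ((-4 + 17*(-3*B)/6) + 406) = 32 + ((-4 - 17*B/2) + 406) = 32 + (402 - 17*B/2) = 434 - 17*B/2)
(4936062 + 1169112)/(b(-1654) + (-1758290 + 1733317)*(537259 + 150725)) = (4936062 + 1169112)/((434 - 17/2*(-1654)) + (-1758290 + 1733317)*(537259 + 150725)) = 6105174/((434 + 14059) - 24973*687984) = 6105174/(14493 - 17181024432) = 6105174/(-17181009939) = 6105174*(-1/17181009939) = -2035058/5727003313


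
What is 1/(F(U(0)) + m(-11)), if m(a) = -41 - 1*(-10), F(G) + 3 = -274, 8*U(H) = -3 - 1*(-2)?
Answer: -1/308 ≈ -0.0032468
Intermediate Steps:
U(H) = -1/8 (U(H) = (-3 - 1*(-2))/8 = (-3 + 2)/8 = (1/8)*(-1) = -1/8)
F(G) = -277 (F(G) = -3 - 274 = -277)
m(a) = -31 (m(a) = -41 + 10 = -31)
1/(F(U(0)) + m(-11)) = 1/(-277 - 31) = 1/(-308) = -1/308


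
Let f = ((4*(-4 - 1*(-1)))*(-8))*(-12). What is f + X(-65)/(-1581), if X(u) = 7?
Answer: -1821319/1581 ≈ -1152.0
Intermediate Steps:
f = -1152 (f = ((4*(-4 + 1))*(-8))*(-12) = ((4*(-3))*(-8))*(-12) = -12*(-8)*(-12) = 96*(-12) = -1152)
f + X(-65)/(-1581) = -1152 + 7/(-1581) = -1152 + 7*(-1/1581) = -1152 - 7/1581 = -1821319/1581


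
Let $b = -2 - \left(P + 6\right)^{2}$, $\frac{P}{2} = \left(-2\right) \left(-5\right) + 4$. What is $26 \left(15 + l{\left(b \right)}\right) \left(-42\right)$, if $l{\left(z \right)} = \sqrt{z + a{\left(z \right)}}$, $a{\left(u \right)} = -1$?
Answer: $-16380 - 1092 i \sqrt{1159} \approx -16380.0 - 37176.0 i$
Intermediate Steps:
$P = 28$ ($P = 2 \left(\left(-2\right) \left(-5\right) + 4\right) = 2 \left(10 + 4\right) = 2 \cdot 14 = 28$)
$b = -1158$ ($b = -2 - \left(28 + 6\right)^{2} = -2 - 34^{2} = -2 - 1156 = -1158$)
$l{\left(z \right)} = \sqrt{-1 + z}$ ($l{\left(z \right)} = \sqrt{z - 1} = \sqrt{-1 + z}$)
$26 \left(15 + l{\left(b \right)}\right) \left(-42\right) = 26 \left(15 + \sqrt{-1 - 1158}\right) \left(-42\right) = 26 \left(15 + \sqrt{-1159}\right) \left(-42\right) = 26 \left(15 + i \sqrt{1159}\right) \left(-42\right) = \left(390 + 26 i \sqrt{1159}\right) \left(-42\right) = -16380 - 1092 i \sqrt{1159}$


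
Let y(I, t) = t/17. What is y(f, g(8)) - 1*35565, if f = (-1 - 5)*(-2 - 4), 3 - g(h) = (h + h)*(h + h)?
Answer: -604858/17 ≈ -35580.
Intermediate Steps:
g(h) = 3 - 4*h**2 (g(h) = 3 - (h + h)*(h + h) = 3 - 2*h*2*h = 3 - 4*h**2)
f = 36 (f = -6*(-6) = 36)
y(I, t) = t/17 (y(I, t) = t*(1/17) = t/17)
y(f, g(8)) - 1*35565 = (3 - 4*8**2)/17 - 1*35565 = (3 - 4*64)/17 - 35565 = (3 - 256)/17 - 35565 = (1/17)*(-253) - 35565 = -253/17 - 35565 = -604858/17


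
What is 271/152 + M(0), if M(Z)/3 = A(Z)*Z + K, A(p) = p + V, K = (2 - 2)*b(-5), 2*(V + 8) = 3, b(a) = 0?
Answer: 271/152 ≈ 1.7829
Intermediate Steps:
V = -13/2 (V = -8 + (1/2)*3 = -8 + 3/2 = -13/2 ≈ -6.5000)
K = 0 (K = (2 - 2)*0 = 0*0 = 0)
A(p) = -13/2 + p (A(p) = p - 13/2 = -13/2 + p)
M(Z) = 3*Z*(-13/2 + Z) (M(Z) = 3*((-13/2 + Z)*Z + 0) = 3*(Z*(-13/2 + Z) + 0) = 3*(Z*(-13/2 + Z)) = 3*Z*(-13/2 + Z))
271/152 + M(0) = 271/152 + (3/2)*0*(-13 + 2*0) = (1/152)*271 + (3/2)*0*(-13 + 0) = 271/152 + (3/2)*0*(-13) = 271/152 + 0 = 271/152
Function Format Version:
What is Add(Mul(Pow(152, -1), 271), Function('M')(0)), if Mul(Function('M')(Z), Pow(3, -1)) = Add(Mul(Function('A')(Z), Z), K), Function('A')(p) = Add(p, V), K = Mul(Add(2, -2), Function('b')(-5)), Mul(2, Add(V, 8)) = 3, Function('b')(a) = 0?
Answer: Rational(271, 152) ≈ 1.7829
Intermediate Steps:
V = Rational(-13, 2) (V = Add(-8, Mul(Rational(1, 2), 3)) = Add(-8, Rational(3, 2)) = Rational(-13, 2) ≈ -6.5000)
K = 0 (K = Mul(Add(2, -2), 0) = Mul(0, 0) = 0)
Function('A')(p) = Add(Rational(-13, 2), p) (Function('A')(p) = Add(p, Rational(-13, 2)) = Add(Rational(-13, 2), p))
Function('M')(Z) = Mul(3, Z, Add(Rational(-13, 2), Z)) (Function('M')(Z) = Mul(3, Add(Mul(Add(Rational(-13, 2), Z), Z), 0)) = Mul(3, Add(Mul(Z, Add(Rational(-13, 2), Z)), 0)) = Mul(3, Mul(Z, Add(Rational(-13, 2), Z))) = Mul(3, Z, Add(Rational(-13, 2), Z)))
Add(Mul(Pow(152, -1), 271), Function('M')(0)) = Add(Mul(Pow(152, -1), 271), Mul(Rational(3, 2), 0, Add(-13, Mul(2, 0)))) = Add(Mul(Rational(1, 152), 271), Mul(Rational(3, 2), 0, Add(-13, 0))) = Add(Rational(271, 152), Mul(Rational(3, 2), 0, -13)) = Add(Rational(271, 152), 0) = Rational(271, 152)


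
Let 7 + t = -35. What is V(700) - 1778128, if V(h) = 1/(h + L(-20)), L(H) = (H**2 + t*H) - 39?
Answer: -3380221327/1901 ≈ -1.7781e+6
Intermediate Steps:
t = -42 (t = -7 - 35 = -42)
L(H) = -39 + H**2 - 42*H (L(H) = (H**2 - 42*H) - 39 = -39 + H**2 - 42*H)
V(h) = 1/(1201 + h) (V(h) = 1/(h + (-39 + (-20)**2 - 42*(-20))) = 1/(h + (-39 + 400 + 840)) = 1/(h + 1201) = 1/(1201 + h))
V(700) - 1778128 = 1/(1201 + 700) - 1778128 = 1/1901 - 1778128 = -3380221327/1901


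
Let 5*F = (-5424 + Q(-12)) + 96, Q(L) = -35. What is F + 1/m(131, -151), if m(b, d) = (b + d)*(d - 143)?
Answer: -6306887/5880 ≈ -1072.6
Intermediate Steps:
m(b, d) = (-143 + d)*(b + d) (m(b, d) = (b + d)*(-143 + d) = (-143 + d)*(b + d))
F = -5363/5 (F = ((-5424 - 35) + 96)/5 = (-5459 + 96)/5 = (⅕)*(-5363) = -5363/5 ≈ -1072.6)
F + 1/m(131, -151) = -5363/5 + 1/((-151)² - 143*131 - 143*(-151) + 131*(-151)) = -5363/5 + 1/(22801 - 18733 + 21593 - 19781) = -5363/5 + 1/5880 = -6306887/5880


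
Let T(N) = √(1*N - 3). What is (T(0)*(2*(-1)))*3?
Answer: -6*I*√3 ≈ -10.392*I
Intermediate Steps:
T(N) = √(-3 + N) (T(N) = √(N - 3) = √(-3 + N))
(T(0)*(2*(-1)))*3 = (√(-3 + 0)*(2*(-1)))*3 = (√(-3)*(-2))*3 = ((I*√3)*(-2))*3 = -2*I*√3*3 = -6*I*√3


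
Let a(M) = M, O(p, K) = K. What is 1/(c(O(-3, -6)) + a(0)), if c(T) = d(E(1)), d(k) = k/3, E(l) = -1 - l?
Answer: -3/2 ≈ -1.5000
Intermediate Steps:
d(k) = k/3 (d(k) = k*(⅓) = k/3)
c(T) = -⅔ (c(T) = (-1 - 1*1)/3 = (-1 - 1)/3 = (⅓)*(-2) = -⅔)
1/(c(O(-3, -6)) + a(0)) = 1/(-⅔ + 0) = 1/(-⅔) = -3/2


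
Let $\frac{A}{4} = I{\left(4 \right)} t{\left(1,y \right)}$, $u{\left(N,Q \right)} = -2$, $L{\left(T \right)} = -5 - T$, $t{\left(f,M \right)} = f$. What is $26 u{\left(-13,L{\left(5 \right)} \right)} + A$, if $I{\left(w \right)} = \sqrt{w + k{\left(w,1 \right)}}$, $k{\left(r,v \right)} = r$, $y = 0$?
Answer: $-52 + 8 \sqrt{2} \approx -40.686$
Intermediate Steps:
$I{\left(w \right)} = \sqrt{2} \sqrt{w}$ ($I{\left(w \right)} = \sqrt{w + w} = \sqrt{2 w} = \sqrt{2} \sqrt{w}$)
$A = 8 \sqrt{2}$ ($A = 4 \sqrt{2} \sqrt{4} \cdot 1 = 4 \sqrt{2} \cdot 2 \cdot 1 = 4 \cdot 2 \sqrt{2} \cdot 1 = 4 \cdot 2 \sqrt{2} = 8 \sqrt{2} \approx 11.314$)
$26 u{\left(-13,L{\left(5 \right)} \right)} + A = 26 \left(-2\right) + 8 \sqrt{2} = -52 + 8 \sqrt{2}$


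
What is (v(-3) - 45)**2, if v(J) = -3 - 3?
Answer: 2601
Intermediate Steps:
v(J) = -6
(v(-3) - 45)**2 = (-6 - 45)**2 = (-51)**2 = 2601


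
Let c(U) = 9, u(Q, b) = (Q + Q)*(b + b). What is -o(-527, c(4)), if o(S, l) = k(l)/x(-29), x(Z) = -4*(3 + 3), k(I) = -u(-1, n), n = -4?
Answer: -2/3 ≈ -0.66667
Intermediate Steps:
u(Q, b) = 4*Q*b (u(Q, b) = (2*Q)*(2*b) = 4*Q*b)
k(I) = -16 (k(I) = -4*(-1)*(-4) = -1*16 = -16)
x(Z) = -24 (x(Z) = -4*6 = -24)
o(S, l) = 2/3 (o(S, l) = -16/(-24) = -16*(-1/24) = 2/3)
-o(-527, c(4)) = -1*2/3 = -2/3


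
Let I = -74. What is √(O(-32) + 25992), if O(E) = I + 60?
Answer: √25978 ≈ 161.18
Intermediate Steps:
O(E) = -14 (O(E) = -74 + 60 = -14)
√(O(-32) + 25992) = √(-14 + 25992) = √25978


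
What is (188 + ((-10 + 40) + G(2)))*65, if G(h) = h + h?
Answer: 14430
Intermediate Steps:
G(h) = 2*h
(188 + ((-10 + 40) + G(2)))*65 = (188 + ((-10 + 40) + 2*2))*65 = (188 + (30 + 4))*65 = (188 + 34)*65 = 222*65 = 14430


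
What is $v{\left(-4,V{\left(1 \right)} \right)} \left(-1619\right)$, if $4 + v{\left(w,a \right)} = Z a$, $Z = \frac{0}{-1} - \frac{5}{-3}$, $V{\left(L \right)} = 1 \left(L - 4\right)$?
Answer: $14571$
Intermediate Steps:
$V{\left(L \right)} = -4 + L$ ($V{\left(L \right)} = 1 \left(-4 + L\right) = -4 + L$)
$Z = \frac{5}{3}$ ($Z = 0 \left(-1\right) - - \frac{5}{3} = 0 + \frac{5}{3} = \frac{5}{3} \approx 1.6667$)
$v{\left(w,a \right)} = -4 + \frac{5 a}{3}$
$v{\left(-4,V{\left(1 \right)} \right)} \left(-1619\right) = \left(-4 + \frac{5 \left(-4 + 1\right)}{3}\right) \left(-1619\right) = \left(-4 + \frac{5}{3} \left(-3\right)\right) \left(-1619\right) = \left(-4 - 5\right) \left(-1619\right) = \left(-9\right) \left(-1619\right) = 14571$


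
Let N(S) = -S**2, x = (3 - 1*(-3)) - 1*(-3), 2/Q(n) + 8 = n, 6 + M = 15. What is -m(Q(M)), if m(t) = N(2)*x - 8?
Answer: 44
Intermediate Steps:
M = 9 (M = -6 + 15 = 9)
Q(n) = 2/(-8 + n)
x = 9 (x = (3 + 3) + 3 = 6 + 3 = 9)
m(t) = -44 (m(t) = -1*2**2*9 - 8 = -1*4*9 - 8 = -4*9 - 8 = -36 - 8 = -44)
-m(Q(M)) = -1*(-44) = 44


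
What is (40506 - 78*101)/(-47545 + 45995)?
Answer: -16314/775 ≈ -21.050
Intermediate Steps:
(40506 - 78*101)/(-47545 + 45995) = (40506 - 7878)/(-1550) = 32628*(-1/1550) = -16314/775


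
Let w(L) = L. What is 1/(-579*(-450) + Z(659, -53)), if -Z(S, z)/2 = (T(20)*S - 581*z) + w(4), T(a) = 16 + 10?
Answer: 1/164688 ≈ 6.0721e-6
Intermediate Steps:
T(a) = 26
Z(S, z) = -8 - 52*S + 1162*z (Z(S, z) = -2*((26*S - 581*z) + 4) = -2*((-581*z + 26*S) + 4) = -2*(4 - 581*z + 26*S) = -8 - 52*S + 1162*z)
1/(-579*(-450) + Z(659, -53)) = 1/(-579*(-450) + (-8 - 52*659 + 1162*(-53))) = 1/(260550 + (-8 - 34268 - 61586)) = 1/(260550 - 95862) = 1/164688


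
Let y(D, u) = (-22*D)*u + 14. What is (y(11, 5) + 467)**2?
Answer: 531441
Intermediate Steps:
y(D, u) = 14 - 22*D*u (y(D, u) = -22*D*u + 14 = 14 - 22*D*u)
(y(11, 5) + 467)**2 = ((14 - 22*11*5) + 467)**2 = ((14 - 1210) + 467)**2 = (-1196 + 467)**2 = (-729)**2 = 531441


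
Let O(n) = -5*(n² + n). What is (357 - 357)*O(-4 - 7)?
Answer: 0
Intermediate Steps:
O(n) = -5*n - 5*n² (O(n) = -5*(n + n²) = -5*n - 5*n²)
(357 - 357)*O(-4 - 7) = (357 - 357)*(-5*(-4 - 7)*(1 + (-4 - 7))) = 0*(-5*(-11)*(1 - 11)) = 0*(-5*(-11)*(-10)) = 0*(-550) = 0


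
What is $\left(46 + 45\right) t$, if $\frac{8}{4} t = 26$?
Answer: $1183$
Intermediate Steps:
$t = 13$ ($t = \frac{1}{2} \cdot 26 = 13$)
$\left(46 + 45\right) t = \left(46 + 45\right) 13 = 91 \cdot 13 = 1183$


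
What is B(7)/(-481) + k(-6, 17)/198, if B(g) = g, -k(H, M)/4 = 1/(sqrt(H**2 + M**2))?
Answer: -7/481 - 2*sqrt(13)/6435 ≈ -0.015674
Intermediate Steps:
k(H, M) = -4/sqrt(H**2 + M**2)
B(7)/(-481) + k(-6, 17)/198 = 7/(-481) - 4/sqrt((-6)**2 + 17**2)/198 = 7*(-1/481) - 4/sqrt(36 + 289)*(1/198) = -7/481 - 4*sqrt(13)/65*(1/198) = -7/481 - 2*sqrt(13)/6435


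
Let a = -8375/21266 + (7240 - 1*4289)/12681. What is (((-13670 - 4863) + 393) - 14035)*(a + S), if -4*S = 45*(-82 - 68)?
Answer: -813369117214225/14981897 ≈ -5.4290e+7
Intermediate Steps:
S = 3375/2 (S = -45*(-82 - 68)/4 = -45*(-150)/4 = -1/4*(-6750) = 3375/2 ≈ 1687.5)
a = -43447409/269674146 (a = -8375*1/21266 + (7240 - 4289)*(1/12681) = -8375/21266 + 2951*(1/12681) = -8375/21266 + 2951/12681 = -43447409/269674146 ≈ -0.16111)
(((-13670 - 4863) + 393) - 14035)*(a + S) = (((-13670 - 4863) + 393) - 14035)*(-43447409/269674146 + 3375/2) = ((-18533 + 393) - 14035)*(227515836983/134837073) = (-18140 - 14035)*(227515836983/134837073) = -32175*227515836983/134837073 = -813369117214225/14981897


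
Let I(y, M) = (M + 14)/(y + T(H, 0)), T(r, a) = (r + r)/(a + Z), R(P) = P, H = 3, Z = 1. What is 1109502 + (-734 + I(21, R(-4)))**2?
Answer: 1201183822/729 ≈ 1.6477e+6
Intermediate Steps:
T(r, a) = 2*r/(1 + a) (T(r, a) = (r + r)/(a + 1) = (2*r)/(1 + a) = 2*r/(1 + a))
I(y, M) = (14 + M)/(6 + y) (I(y, M) = (M + 14)/(y + 2*3/(1 + 0)) = (14 + M)/(y + 2*3/1) = (14 + M)/(y + 2*3*1) = (14 + M)/(y + 6) = (14 + M)/(6 + y))
1109502 + (-734 + I(21, R(-4)))**2 = 1109502 + (-734 + (14 - 4)/(6 + 21))**2 = 1109502 + (-734 + 10/27)**2 = 1109502 + (-19808/27)**2 = 1109502 + 392356864/729 = 1201183822/729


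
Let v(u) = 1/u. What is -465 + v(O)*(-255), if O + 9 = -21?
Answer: -913/2 ≈ -456.50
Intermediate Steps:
O = -30 (O = -9 - 21 = -30)
v(u) = 1/u
-465 + v(O)*(-255) = -465 - 255/(-30) = -465 - 1/30*(-255) = -465 + 17/2 = -913/2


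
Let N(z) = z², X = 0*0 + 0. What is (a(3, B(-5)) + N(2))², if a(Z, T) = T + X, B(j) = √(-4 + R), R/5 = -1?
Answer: 7 + 24*I ≈ 7.0 + 24.0*I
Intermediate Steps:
R = -5 (R = 5*(-1) = -5)
X = 0 (X = 0 + 0 = 0)
B(j) = 3*I (B(j) = √(-4 - 5) = √(-9) = 3*I)
a(Z, T) = T (a(Z, T) = T + 0 = T)
(a(3, B(-5)) + N(2))² = (3*I + 2²)² = (3*I + 4)² = (4 + 3*I)²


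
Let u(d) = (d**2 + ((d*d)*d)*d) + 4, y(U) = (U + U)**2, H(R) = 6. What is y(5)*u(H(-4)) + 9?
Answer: 133609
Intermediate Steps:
y(U) = 4*U**2 (y(U) = (2*U)**2 = 4*U**2)
u(d) = 4 + d**2 + d**4 (u(d) = (d**2 + (d**2*d)*d) + 4 = (d**2 + d**3*d) + 4 = (d**2 + d**4) + 4 = 4 + d**2 + d**4)
y(5)*u(H(-4)) + 9 = (4*5**2)*(4 + 6**2 + 6**4) + 9 = (4*25)*(4 + 36 + 1296) + 9 = 100*1336 + 9 = 133600 + 9 = 133609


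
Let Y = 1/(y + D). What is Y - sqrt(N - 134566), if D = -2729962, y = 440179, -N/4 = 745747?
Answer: -1/2289783 - I*sqrt(3117554) ≈ -4.3672e-7 - 1765.7*I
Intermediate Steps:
N = -2982988 (N = -4*745747 = -2982988)
Y = -1/2289783 (Y = 1/(440179 - 2729962) = 1/(-2289783) = -1/2289783 ≈ -4.3672e-7)
Y - sqrt(N - 134566) = -1/2289783 - sqrt(-2982988 - 134566) = -1/2289783 - sqrt(-3117554) = -1/2289783 - I*sqrt(3117554)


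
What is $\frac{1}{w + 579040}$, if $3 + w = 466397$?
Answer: $\frac{1}{1045434} \approx 9.5654 \cdot 10^{-7}$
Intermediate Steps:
$w = 466394$ ($w = -3 + 466397 = 466394$)
$\frac{1}{w + 579040} = \frac{1}{466394 + 579040} = \frac{1}{1045434}$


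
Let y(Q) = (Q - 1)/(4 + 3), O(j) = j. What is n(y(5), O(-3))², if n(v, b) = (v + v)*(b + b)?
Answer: 2304/49 ≈ 47.020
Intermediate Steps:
y(Q) = -⅐ + Q/7 (y(Q) = (-1 + Q)/7 = (-1 + Q)*(⅐) = -⅐ + Q/7)
n(v, b) = 4*b*v (n(v, b) = (2*v)*(2*b) = 4*b*v)
n(y(5), O(-3))² = (4*(-3)*(-⅐ + (⅐)*5))² = (4*(-3)*(-⅐ + 5/7))² = (4*(-3)*(4/7))² = (-48/7)² = 2304/49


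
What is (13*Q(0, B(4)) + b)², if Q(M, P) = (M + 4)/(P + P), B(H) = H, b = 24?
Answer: 3721/4 ≈ 930.25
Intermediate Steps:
Q(M, P) = (4 + M)/(2*P) (Q(M, P) = (4 + M)/((2*P)) = (4 + M)*(1/(2*P)) = (4 + M)/(2*P))
(13*Q(0, B(4)) + b)² = (13*((½)*(4 + 0)/4) + 24)² = (13*((½)*(¼)*4) + 24)² = (13*(½) + 24)² = (13/2 + 24)² = (61/2)² = 3721/4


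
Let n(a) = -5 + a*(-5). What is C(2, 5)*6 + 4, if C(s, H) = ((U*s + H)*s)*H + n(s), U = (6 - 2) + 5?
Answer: 1294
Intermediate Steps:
n(a) = -5 - 5*a
U = 9 (U = 4 + 5 = 9)
C(s, H) = -5 - 5*s + H*s*(H + 9*s) (C(s, H) = ((9*s + H)*s)*H + (-5 - 5*s) = ((H + 9*s)*s)*H + (-5 - 5*s) = (s*(H + 9*s))*H + (-5 - 5*s) = H*s*(H + 9*s) + (-5 - 5*s) = -5 - 5*s + H*s*(H + 9*s))
C(2, 5)*6 + 4 = (-5 - 5*2 + 2*5**2 + 9*5*2**2)*6 + 4 = (-5 - 10 + 2*25 + 9*5*4)*6 + 4 = (-5 - 10 + 50 + 180)*6 + 4 = 215*6 + 4 = 1290 + 4 = 1294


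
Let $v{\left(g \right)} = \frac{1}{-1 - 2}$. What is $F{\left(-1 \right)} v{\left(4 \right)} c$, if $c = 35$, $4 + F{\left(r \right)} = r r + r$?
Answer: $\frac{140}{3} \approx 46.667$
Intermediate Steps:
$F{\left(r \right)} = -4 + r + r^{2}$ ($F{\left(r \right)} = -4 + \left(r r + r\right) = -4 + \left(r^{2} + r\right) = -4 + \left(r + r^{2}\right) = -4 + r + r^{2}$)
$v{\left(g \right)} = - \frac{1}{3}$ ($v{\left(g \right)} = \frac{1}{-3} = - \frac{1}{3}$)
$F{\left(-1 \right)} v{\left(4 \right)} c = \left(-4 - 1 + \left(-1\right)^{2}\right) \left(- \frac{1}{3}\right) 35 = \left(-4 - 1 + 1\right) \left(- \frac{1}{3}\right) 35 = \left(-4\right) \left(- \frac{1}{3}\right) 35 = \frac{4}{3} \cdot 35 = \frac{140}{3}$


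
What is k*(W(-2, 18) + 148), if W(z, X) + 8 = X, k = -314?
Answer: -49612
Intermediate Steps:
W(z, X) = -8 + X
k*(W(-2, 18) + 148) = -314*((-8 + 18) + 148) = -314*(10 + 148) = -314*158 = -49612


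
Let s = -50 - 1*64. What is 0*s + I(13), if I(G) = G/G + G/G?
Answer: 2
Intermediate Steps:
I(G) = 2 (I(G) = 1 + 1 = 2)
s = -114 (s = -50 - 64 = -114)
0*s + I(13) = 0*(-114) + 2 = 0 + 2 = 2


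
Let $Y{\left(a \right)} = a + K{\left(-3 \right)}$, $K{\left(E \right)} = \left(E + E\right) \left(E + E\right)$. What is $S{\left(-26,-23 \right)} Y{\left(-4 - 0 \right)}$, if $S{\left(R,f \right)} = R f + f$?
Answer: $18400$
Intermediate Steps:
$K{\left(E \right)} = 4 E^{2}$ ($K{\left(E \right)} = 2 E 2 E = 4 E^{2}$)
$S{\left(R,f \right)} = f + R f$
$Y{\left(a \right)} = 36 + a$ ($Y{\left(a \right)} = a + 4 \left(-3\right)^{2} = a + 4 \cdot 9 = a + 36 = 36 + a$)
$S{\left(-26,-23 \right)} Y{\left(-4 - 0 \right)} = - 23 \left(1 - 26\right) \left(36 - 4\right) = \left(-23\right) \left(-25\right) \left(36 + \left(-4 + 0\right)\right) = 575 \left(36 - 4\right) = 575 \cdot 32 = 18400$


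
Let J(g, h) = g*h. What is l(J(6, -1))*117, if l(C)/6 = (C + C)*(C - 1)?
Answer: 58968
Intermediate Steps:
l(C) = 12*C*(-1 + C) (l(C) = 6*((C + C)*(C - 1)) = 6*((2*C)*(-1 + C)) = 6*(2*C*(-1 + C)) = 12*C*(-1 + C))
l(J(6, -1))*117 = (12*(6*(-1))*(-1 + 6*(-1)))*117 = (12*(-6)*(-1 - 6))*117 = (12*(-6)*(-7))*117 = 504*117 = 58968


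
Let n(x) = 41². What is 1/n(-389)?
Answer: 1/1681 ≈ 0.00059488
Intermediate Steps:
n(x) = 1681
1/n(-389) = 1/1681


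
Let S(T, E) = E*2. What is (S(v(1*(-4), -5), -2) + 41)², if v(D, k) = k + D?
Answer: 1369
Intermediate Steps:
v(D, k) = D + k
S(T, E) = 2*E
(S(v(1*(-4), -5), -2) + 41)² = (2*(-2) + 41)² = (-4 + 41)² = 37² = 1369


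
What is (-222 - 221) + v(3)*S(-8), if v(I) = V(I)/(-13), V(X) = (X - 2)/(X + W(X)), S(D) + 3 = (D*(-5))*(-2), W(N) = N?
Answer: -34471/78 ≈ -441.94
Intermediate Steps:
S(D) = -3 + 10*D (S(D) = -3 + (D*(-5))*(-2) = -3 - 5*D*(-2) = -3 + 10*D)
V(X) = (-2 + X)/(2*X) (V(X) = (X - 2)/(X + X) = (-2 + X)/((2*X)) = (-2 + X)*(1/(2*X)) = (-2 + X)/(2*X))
v(I) = -(-2 + I)/(26*I) (v(I) = ((-2 + I)/(2*I))/(-13) = ((-2 + I)/(2*I))*(-1/13) = -(-2 + I)/(26*I))
(-222 - 221) + v(3)*S(-8) = (-222 - 221) + ((1/26)*(2 - 1*3)/3)*(-3 + 10*(-8)) = -443 + ((1/26)*(⅓)*(2 - 3))*(-3 - 80) = -443 + ((1/26)*(⅓)*(-1))*(-83) = -443 - 1/78*(-83) = -443 + 83/78 = -34471/78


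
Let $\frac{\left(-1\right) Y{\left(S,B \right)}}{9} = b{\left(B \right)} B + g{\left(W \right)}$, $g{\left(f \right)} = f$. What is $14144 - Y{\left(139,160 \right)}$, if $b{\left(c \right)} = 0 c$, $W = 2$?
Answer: $14162$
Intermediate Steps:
$b{\left(c \right)} = 0$
$Y{\left(S,B \right)} = -18$ ($Y{\left(S,B \right)} = - 9 \left(0 B + 2\right) = - 9 \left(0 + 2\right) = \left(-9\right) 2 = -18$)
$14144 - Y{\left(139,160 \right)} = 14144 - -18 = 14144 + 18 = 14162$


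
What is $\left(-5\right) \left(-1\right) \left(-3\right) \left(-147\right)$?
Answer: $2205$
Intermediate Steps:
$\left(-5\right) \left(-1\right) \left(-3\right) \left(-147\right) = 5 \left(-3\right) \left(-147\right) = \left(-15\right) \left(-147\right) = 2205$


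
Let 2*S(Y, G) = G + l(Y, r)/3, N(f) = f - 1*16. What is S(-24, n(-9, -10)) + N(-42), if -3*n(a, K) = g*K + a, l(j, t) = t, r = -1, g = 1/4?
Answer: -225/4 ≈ -56.250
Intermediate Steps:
g = ¼ ≈ 0.25000
N(f) = -16 + f (N(f) = f - 16 = -16 + f)
n(a, K) = -a/3 - K/12 (n(a, K) = -(K/4 + a)/3 = -(a + K/4)/3 = -a/3 - K/12)
S(Y, G) = -⅙ + G/2 (S(Y, G) = (G - 1/3)/2 = (G + (⅓)*(-1))/2 = (G - ⅓)/2 = (-⅓ + G)/2 = -⅙ + G/2)
S(-24, n(-9, -10)) + N(-42) = (-⅙ + (-⅓*(-9) - 1/12*(-10))/2) + (-16 - 42) = (-⅙ + (3 + ⅚)/2) - 58 = (-⅙ + (½)*(23/6)) - 58 = (-⅙ + 23/12) - 58 = 7/4 - 58 = -225/4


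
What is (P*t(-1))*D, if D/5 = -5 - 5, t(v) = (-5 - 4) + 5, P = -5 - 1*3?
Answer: -1600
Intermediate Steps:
P = -8 (P = -5 - 3 = -8)
t(v) = -4 (t(v) = -9 + 5 = -4)
D = -50 (D = 5*(-5 - 5) = 5*(-10) = -50)
(P*t(-1))*D = -8*(-4)*(-50) = 32*(-50) = -1600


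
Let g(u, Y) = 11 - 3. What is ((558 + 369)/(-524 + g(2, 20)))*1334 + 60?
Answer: -200943/86 ≈ -2336.5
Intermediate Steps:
g(u, Y) = 8
((558 + 369)/(-524 + g(2, 20)))*1334 + 60 = ((558 + 369)/(-524 + 8))*1334 + 60 = (927/(-516))*1334 + 60 = (927*(-1/516))*1334 + 60 = -309/172*1334 + 60 = -206103/86 + 60 = -200943/86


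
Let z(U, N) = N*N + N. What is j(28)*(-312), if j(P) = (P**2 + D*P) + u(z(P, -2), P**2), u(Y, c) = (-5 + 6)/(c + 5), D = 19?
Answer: -107985800/263 ≈ -4.1059e+5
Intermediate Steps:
z(U, N) = N + N**2 (z(U, N) = N**2 + N = N + N**2)
u(Y, c) = 1/(5 + c)
j(P) = P**2 + 1/(5 + P**2) + 19*P (j(P) = (P**2 + 19*P) + 1/(5 + P**2) = P**2 + 1/(5 + P**2) + 19*P)
j(28)*(-312) = ((1 + 28*(5 + 28**2)*(19 + 28))/(5 + 28**2))*(-312) = ((1 + 28*(5 + 784)*47)/(5 + 784))*(-312) = ((1 + 28*789*47)/789)*(-312) = ((1 + 1038324)/789)*(-312) = ((1/789)*1038325)*(-312) = (1038325/789)*(-312) = -107985800/263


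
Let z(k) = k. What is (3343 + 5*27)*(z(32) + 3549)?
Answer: 12454718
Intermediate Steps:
(3343 + 5*27)*(z(32) + 3549) = (3343 + 5*27)*(32 + 3549) = (3343 + 135)*3581 = 3478*3581 = 12454718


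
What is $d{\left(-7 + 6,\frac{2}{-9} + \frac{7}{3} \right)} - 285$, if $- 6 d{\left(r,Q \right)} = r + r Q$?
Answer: $- \frac{7681}{27} \approx -284.48$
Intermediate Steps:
$d{\left(r,Q \right)} = - \frac{r}{6} - \frac{Q r}{6}$ ($d{\left(r,Q \right)} = - \frac{r + r Q}{6} = - \frac{r + Q r}{6} = - \frac{r}{6} - \frac{Q r}{6}$)
$d{\left(-7 + 6,\frac{2}{-9} + \frac{7}{3} \right)} - 285 = - \frac{\left(-7 + 6\right) \left(1 + \left(\frac{2}{-9} + \frac{7}{3}\right)\right)}{6} - 285 = \left(- \frac{1}{6}\right) \left(-1\right) \left(1 + \left(2 \left(- \frac{1}{9}\right) + 7 \cdot \frac{1}{3}\right)\right) - 285 = \left(- \frac{1}{6}\right) \left(-1\right) \left(1 + \left(- \frac{2}{9} + \frac{7}{3}\right)\right) - 285 = \left(- \frac{1}{6}\right) \left(-1\right) \left(1 + \frac{19}{9}\right) - 285 = \left(- \frac{1}{6}\right) \left(-1\right) \frac{28}{9} - 285 = \frac{14}{27} - 285 = - \frac{7681}{27}$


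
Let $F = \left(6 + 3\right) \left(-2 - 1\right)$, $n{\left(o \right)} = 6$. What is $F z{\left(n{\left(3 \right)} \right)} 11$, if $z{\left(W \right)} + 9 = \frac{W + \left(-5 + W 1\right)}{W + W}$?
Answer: $\frac{9999}{4} \approx 2499.8$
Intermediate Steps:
$z{\left(W \right)} = -9 + \frac{-5 + 2 W}{2 W}$ ($z{\left(W \right)} = -9 + \frac{W + \left(-5 + W 1\right)}{W + W} = -9 + \frac{W + \left(-5 + W\right)}{2 W} = -9 + \left(-5 + 2 W\right) \frac{1}{2 W} = -9 + \frac{-5 + 2 W}{2 W}$)
$F = -27$ ($F = 9 \left(-3\right) = -27$)
$F z{\left(n{\left(3 \right)} \right)} 11 = - 27 \left(-8 - \frac{5}{2 \cdot 6}\right) 11 = - 27 \left(-8 - \frac{5}{12}\right) 11 = \left(-27\right) \left(- \frac{101}{12}\right) 11 = \frac{909}{4} \cdot 11 = \frac{9999}{4}$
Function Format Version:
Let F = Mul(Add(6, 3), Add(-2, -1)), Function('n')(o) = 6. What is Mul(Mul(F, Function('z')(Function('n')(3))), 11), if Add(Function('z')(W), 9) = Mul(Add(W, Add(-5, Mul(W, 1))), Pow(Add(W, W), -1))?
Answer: Rational(9999, 4) ≈ 2499.8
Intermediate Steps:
Function('z')(W) = Add(-9, Mul(Rational(1, 2), Pow(W, -1), Add(-5, Mul(2, W)))) (Function('z')(W) = Add(-9, Mul(Add(W, Add(-5, Mul(W, 1))), Pow(Add(W, W), -1))) = Add(-9, Mul(Add(W, Add(-5, W)), Pow(Mul(2, W), -1))) = Add(-9, Mul(Add(-5, Mul(2, W)), Mul(Rational(1, 2), Pow(W, -1)))) = Add(-9, Mul(Rational(1, 2), Pow(W, -1), Add(-5, Mul(2, W)))))
F = -27 (F = Mul(9, -3) = -27)
Mul(Mul(F, Function('z')(Function('n')(3))), 11) = Mul(Mul(-27, Add(-8, Mul(Rational(-5, 2), Pow(6, -1)))), 11) = Mul(Mul(-27, Add(-8, Mul(Rational(-5, 2), Rational(1, 6)))), 11) = Mul(Mul(-27, Add(-8, Rational(-5, 12))), 11) = Mul(Mul(-27, Rational(-101, 12)), 11) = Mul(Rational(909, 4), 11) = Rational(9999, 4)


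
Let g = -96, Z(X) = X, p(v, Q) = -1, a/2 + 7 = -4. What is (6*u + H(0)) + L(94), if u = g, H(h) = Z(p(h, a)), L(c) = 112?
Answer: -465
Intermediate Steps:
a = -22 (a = -14 + 2*(-4) = -14 - 8 = -22)
H(h) = -1
u = -96
(6*u + H(0)) + L(94) = (6*(-96) - 1) + 112 = (-576 - 1) + 112 = -577 + 112 = -465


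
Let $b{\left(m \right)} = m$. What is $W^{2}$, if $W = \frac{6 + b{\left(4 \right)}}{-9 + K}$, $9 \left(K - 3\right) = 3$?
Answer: $\frac{900}{289} \approx 3.1142$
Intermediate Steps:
$K = \frac{10}{3}$ ($K = 3 + \frac{1}{9} \cdot 3 = 3 + \frac{1}{3} = \frac{10}{3} \approx 3.3333$)
$W = - \frac{30}{17}$ ($W = \frac{6 + 4}{-9 + \frac{10}{3}} = \frac{1}{- \frac{17}{3}} \cdot 10 = \left(- \frac{3}{17}\right) 10 = - \frac{30}{17} \approx -1.7647$)
$W^{2} = \left(- \frac{30}{17}\right)^{2} = \frac{900}{289}$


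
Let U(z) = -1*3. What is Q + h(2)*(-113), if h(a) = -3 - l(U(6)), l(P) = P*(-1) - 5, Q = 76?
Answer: 189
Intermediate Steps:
U(z) = -3
l(P) = -5 - P (l(P) = -P - 5 = -5 - P)
h(a) = -1 (h(a) = -3 - (-5 - 1*(-3)) = -3 - (-5 + 3) = -3 - 1*(-2) = -3 + 2 = -1)
Q + h(2)*(-113) = 76 - 1*(-113) = 76 + 113 = 189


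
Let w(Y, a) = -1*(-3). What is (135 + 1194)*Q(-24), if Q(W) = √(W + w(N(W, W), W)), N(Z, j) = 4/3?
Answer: 1329*I*√21 ≈ 6090.2*I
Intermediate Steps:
N(Z, j) = 4/3 (N(Z, j) = 4*(⅓) = 4/3)
w(Y, a) = 3
Q(W) = √(3 + W) (Q(W) = √(W + 3) = √(3 + W))
(135 + 1194)*Q(-24) = (135 + 1194)*√(3 - 24) = 1329*√(-21) = 1329*(I*√21) = 1329*I*√21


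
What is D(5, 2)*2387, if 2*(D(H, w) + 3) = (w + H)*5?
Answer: 69223/2 ≈ 34612.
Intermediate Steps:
D(H, w) = -3 + 5*H/2 + 5*w/2 (D(H, w) = -3 + ((w + H)*5)/2 = -3 + ((H + w)*5)/2 = -3 + (5*H + 5*w)/2 = -3 + (5*H/2 + 5*w/2) = -3 + 5*H/2 + 5*w/2)
D(5, 2)*2387 = (-3 + (5/2)*5 + (5/2)*2)*2387 = (-3 + 25/2 + 5)*2387 = (29/2)*2387 = 69223/2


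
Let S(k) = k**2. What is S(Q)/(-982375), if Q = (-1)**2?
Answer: -1/982375 ≈ -1.0179e-6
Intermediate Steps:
Q = 1
S(Q)/(-982375) = 1**2/(-982375) = 1*(-1/982375) = -1/982375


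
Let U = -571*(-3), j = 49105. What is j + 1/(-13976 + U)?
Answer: 602174614/12263 ≈ 49105.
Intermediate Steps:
U = 1713
j + 1/(-13976 + U) = 49105 + 1/(-13976 + 1713) = 49105 + 1/(-12263) = 49105 - 1/12263 = 602174614/12263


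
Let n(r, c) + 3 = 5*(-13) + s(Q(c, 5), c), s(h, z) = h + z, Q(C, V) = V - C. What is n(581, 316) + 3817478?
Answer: 3817415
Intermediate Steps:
n(r, c) = -63 (n(r, c) = -3 + (5*(-13) + ((5 - c) + c)) = -3 + (-65 + 5) = -3 - 60 = -63)
n(581, 316) + 3817478 = -63 + 3817478 = 3817415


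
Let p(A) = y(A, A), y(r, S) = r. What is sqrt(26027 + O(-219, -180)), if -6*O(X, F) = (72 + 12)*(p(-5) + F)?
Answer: sqrt(28617) ≈ 169.17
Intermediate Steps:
p(A) = A
O(X, F) = 70 - 14*F (O(X, F) = -(72 + 12)*(-5 + F)/6 = -14*(-5 + F) = -(-420 + 84*F)/6 = 70 - 14*F)
sqrt(26027 + O(-219, -180)) = sqrt(26027 + (70 - 14*(-180))) = sqrt(26027 + (70 + 2520)) = sqrt(26027 + 2590) = sqrt(28617)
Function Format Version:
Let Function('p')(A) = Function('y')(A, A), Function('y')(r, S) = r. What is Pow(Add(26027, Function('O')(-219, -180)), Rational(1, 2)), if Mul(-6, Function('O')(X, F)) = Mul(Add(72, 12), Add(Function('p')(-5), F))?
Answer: Pow(28617, Rational(1, 2)) ≈ 169.17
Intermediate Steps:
Function('p')(A) = A
Function('O')(X, F) = Add(70, Mul(-14, F)) (Function('O')(X, F) = Mul(Rational(-1, 6), Mul(Add(72, 12), Add(-5, F))) = Mul(Rational(-1, 6), Mul(84, Add(-5, F))) = Mul(Rational(-1, 6), Add(-420, Mul(84, F))) = Add(70, Mul(-14, F)))
Pow(Add(26027, Function('O')(-219, -180)), Rational(1, 2)) = Pow(Add(26027, Add(70, Mul(-14, -180))), Rational(1, 2)) = Pow(Add(26027, Add(70, 2520)), Rational(1, 2)) = Pow(Add(26027, 2590), Rational(1, 2)) = Pow(28617, Rational(1, 2))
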